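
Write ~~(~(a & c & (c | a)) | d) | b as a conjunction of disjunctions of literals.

~a | ~c | d | b

~~(~(a & c & (c | a)) | d) | b
≡ ~(a & c & (c | a)) | d | b   [double negation]
≡ ~a | ~c | ~(c | a) | d | b   [De Morgan]
≡ ~a | ~c | (~c & ~a) | d | b   [De Morgan]
≡ (~a | ~c | ~c | d | b) & (~a | ~c | ~a | d | b)   [distribute | over &]
≡ ~a | ~c | d | b   [simplify]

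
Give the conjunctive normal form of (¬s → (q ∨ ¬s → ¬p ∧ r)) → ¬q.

(¬s → (q ∨ ¬s → ¬p ∧ r)) → ¬q
≡ ¬(¬s → (q ∨ ¬s → ¬p ∧ r)) ∨ ¬q
≡ ¬(¬¬s ∨ (q ∨ ¬s → ¬p ∧ r)) ∨ ¬q
≡ ¬(¬¬s ∨ ¬(q ∨ ¬s) ∨ ¬p ∧ r) ∨ ¬q
≡ ¬¬¬s ∧ ¬¬(q ∨ ¬s) ∧ ¬(¬p ∧ r) ∨ ¬q
≡ ¬s ∧ ¬¬(q ∨ ¬s) ∧ ¬(¬p ∧ r) ∨ ¬q
≡ ¬s ∧ (q ∨ ¬s) ∧ ¬(¬p ∧ r) ∨ ¬q
≡ ¬s ∧ (q ∨ ¬s) ∧ (¬¬p ∨ ¬r) ∨ ¬q
≡ ¬s ∧ (q ∨ ¬s) ∧ (p ∨ ¬r) ∨ ¬q
≡ (¬s ∨ ¬q) ∧ (q ∨ ¬s ∨ ¬q) ∧ (p ∨ ¬r ∨ ¬q)
≡ (¬s ∨ ¬q) ∧ (p ∨ ¬r ∨ ¬q)

(¬s ∨ ¬q) ∧ (p ∨ ¬r ∨ ¬q)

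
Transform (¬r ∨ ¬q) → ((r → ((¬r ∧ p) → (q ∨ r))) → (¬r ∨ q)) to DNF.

(¬r ∨ ¬q) → ((r → ((¬r ∧ p) → (q ∨ r))) → (¬r ∨ q))
⇔ ¬(¬r ∨ ¬q) ∨ ((r → ((¬r ∧ p) → (q ∨ r))) → (¬r ∨ q))   — eliminate →
⇔ ¬(¬r ∨ ¬q) ∨ ¬(r → ((¬r ∧ p) → (q ∨ r))) ∨ ¬r ∨ q   — eliminate →
⇔ ¬(¬r ∨ ¬q) ∨ ¬(¬r ∨ ((¬r ∧ p) → (q ∨ r))) ∨ ¬r ∨ q   — eliminate →
⇔ ¬(¬r ∨ ¬q) ∨ ¬(¬r ∨ ¬(¬r ∧ p) ∨ q ∨ r) ∨ ¬r ∨ q   — eliminate →
⇔ (¬¬r ∧ ¬¬q) ∨ ¬(¬r ∨ ¬(¬r ∧ p) ∨ q ∨ r) ∨ ¬r ∨ q   — De Morgan
⇔ (r ∧ ¬¬q) ∨ ¬(¬r ∨ ¬(¬r ∧ p) ∨ q ∨ r) ∨ ¬r ∨ q   — double negation
⇔ (r ∧ q) ∨ ¬(¬r ∨ ¬(¬r ∧ p) ∨ q ∨ r) ∨ ¬r ∨ q   — double negation
⇔ (r ∧ q) ∨ (¬¬r ∧ ¬¬(¬r ∧ p) ∧ ¬q ∧ ¬r) ∨ ¬r ∨ q   — De Morgan
⇔ (r ∧ q) ∨ (r ∧ ¬¬(¬r ∧ p) ∧ ¬q ∧ ¬r) ∨ ¬r ∨ q   — double negation
⇔ (r ∧ q) ∨ (r ∧ ¬r ∧ p ∧ ¬q ∧ ¬r) ∨ ¬r ∨ q   — double negation
⇔ ¬r ∨ q   — simplify

¬r ∨ q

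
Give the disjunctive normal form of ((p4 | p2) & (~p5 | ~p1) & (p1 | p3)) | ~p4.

(p4 & ~p5 & p1) | (p4 & ~p5 & p3) | (p4 & ~p1 & p3) | (p2 & ~p5 & p1) | (p2 & ~p5 & p3) | (p2 & ~p1 & p3) | ~p4

((p4 | p2) & (~p5 | ~p1) & (p1 | p3)) | ~p4
⇔ (p4 & ~p5 & p1) | (p4 & ~p5 & p3) | (p4 & ~p1 & p1) | (p4 & ~p1 & p3) | (p2 & ~p5 & p1) | (p2 & ~p5 & p3) | (p2 & ~p1 & p1) | (p2 & ~p1 & p3) | ~p4   (distribute & over |)
⇔ (p4 & ~p5 & p1) | (p4 & ~p5 & p3) | (p4 & ~p1 & p3) | (p2 & ~p5 & p1) | (p2 & ~p5 & p3) | (p2 & ~p1 & p3) | ~p4   (simplify)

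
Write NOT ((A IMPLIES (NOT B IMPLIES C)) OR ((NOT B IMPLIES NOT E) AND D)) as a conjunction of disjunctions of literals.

NOT ((A IMPLIES (NOT B IMPLIES C)) OR ((NOT B IMPLIES NOT E) AND D))
≡ NOT (NOT A OR (NOT B IMPLIES C) OR ((NOT B IMPLIES NOT E) AND D))   — eliminate IMPLIES
≡ NOT (NOT A OR NOT NOT B OR C OR ((NOT B IMPLIES NOT E) AND D))   — eliminate IMPLIES
≡ NOT (NOT A OR NOT NOT B OR C OR ((NOT NOT B OR NOT E) AND D))   — eliminate IMPLIES
≡ NOT NOT A AND NOT NOT NOT B AND NOT C AND NOT ((NOT NOT B OR NOT E) AND D)   — De Morgan
≡ A AND NOT NOT NOT B AND NOT C AND NOT ((NOT NOT B OR NOT E) AND D)   — double negation
≡ A AND NOT B AND NOT C AND NOT ((NOT NOT B OR NOT E) AND D)   — double negation
≡ A AND NOT B AND NOT C AND (NOT (NOT NOT B OR NOT E) OR NOT D)   — De Morgan
≡ A AND NOT B AND NOT C AND ((NOT NOT NOT B AND NOT NOT E) OR NOT D)   — De Morgan
≡ A AND NOT B AND NOT C AND ((NOT B AND NOT NOT E) OR NOT D)   — double negation
≡ A AND NOT B AND NOT C AND ((NOT B AND E) OR NOT D)   — double negation
≡ A AND NOT B AND NOT C AND (NOT B OR NOT D) AND (E OR NOT D)   — distribute OR over AND
≡ A AND NOT B AND NOT C AND (E OR NOT D)   — simplify

A AND NOT B AND NOT C AND (E OR NOT D)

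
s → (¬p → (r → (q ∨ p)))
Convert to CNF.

¬s ∨ p ∨ ¬r ∨ q

s → (¬p → (r → (q ∨ p)))
= ¬s ∨ (¬p → (r → (q ∨ p)))   [eliminate →]
= ¬s ∨ ¬¬p ∨ (r → (q ∨ p))   [eliminate →]
= ¬s ∨ ¬¬p ∨ ¬r ∨ q ∨ p   [eliminate →]
= ¬s ∨ p ∨ ¬r ∨ q ∨ p   [double negation]
= ¬s ∨ p ∨ ¬r ∨ q   [simplify]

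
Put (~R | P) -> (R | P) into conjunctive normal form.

R | P

(~R | P) -> (R | P)
≡ ~(~R | P) | R | P   (eliminate ->)
≡ (~~R & ~P) | R | P   (De Morgan)
≡ (R & ~P) | R | P   (double negation)
≡ (R | R | P) & (~P | R | P)   (distribute | over &)
≡ R | P   (simplify)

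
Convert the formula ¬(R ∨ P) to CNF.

¬R ∧ ¬P

¬(R ∨ P)
≡ ¬R ∧ ¬P   [De Morgan]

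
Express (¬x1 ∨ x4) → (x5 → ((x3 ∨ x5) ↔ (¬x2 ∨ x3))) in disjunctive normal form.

(x1 ∧ ¬x4) ∨ ¬x5 ∨ (¬x2 ∧ x5) ∨ x3

(¬x1 ∨ x4) → (x5 → ((x3 ∨ x5) ↔ (¬x2 ∨ x3)))
≡ ¬(¬x1 ∨ x4) ∨ (x5 → ((x3 ∨ x5) ↔ (¬x2 ∨ x3)))   — eliminate →
≡ ¬(¬x1 ∨ x4) ∨ ¬x5 ∨ ((x3 ∨ x5) ↔ (¬x2 ∨ x3))   — eliminate →
≡ ¬(¬x1 ∨ x4) ∨ ¬x5 ∨ (((x3 ∨ x5) → (¬x2 ∨ x3)) ∧ ((¬x2 ∨ x3) → (x3 ∨ x5)))   — eliminate ↔
≡ ¬(¬x1 ∨ x4) ∨ ¬x5 ∨ ((¬(x3 ∨ x5) ∨ ¬x2 ∨ x3) ∧ ((¬x2 ∨ x3) → (x3 ∨ x5)))   — eliminate →
≡ ¬(¬x1 ∨ x4) ∨ ¬x5 ∨ ((¬(x3 ∨ x5) ∨ ¬x2 ∨ x3) ∧ (¬(¬x2 ∨ x3) ∨ x3 ∨ x5))   — eliminate →
≡ (¬¬x1 ∧ ¬x4) ∨ ¬x5 ∨ ((¬(x3 ∨ x5) ∨ ¬x2 ∨ x3) ∧ (¬(¬x2 ∨ x3) ∨ x3 ∨ x5))   — De Morgan
≡ (x1 ∧ ¬x4) ∨ ¬x5 ∨ ((¬(x3 ∨ x5) ∨ ¬x2 ∨ x3) ∧ (¬(¬x2 ∨ x3) ∨ x3 ∨ x5))   — double negation
≡ (x1 ∧ ¬x4) ∨ ¬x5 ∨ (((¬x3 ∧ ¬x5) ∨ ¬x2 ∨ x3) ∧ (¬(¬x2 ∨ x3) ∨ x3 ∨ x5))   — De Morgan
≡ (x1 ∧ ¬x4) ∨ ¬x5 ∨ (((¬x3 ∧ ¬x5) ∨ ¬x2 ∨ x3) ∧ ((¬¬x2 ∧ ¬x3) ∨ x3 ∨ x5))   — De Morgan
≡ (x1 ∧ ¬x4) ∨ ¬x5 ∨ (((¬x3 ∧ ¬x5) ∨ ¬x2 ∨ x3) ∧ ((x2 ∧ ¬x3) ∨ x3 ∨ x5))   — double negation
≡ (x1 ∧ ¬x4) ∨ ¬x5 ∨ (¬x3 ∧ ¬x5 ∧ x2 ∧ ¬x3) ∨ (¬x3 ∧ ¬x5 ∧ x3) ∨ (¬x3 ∧ ¬x5 ∧ x5) ∨ (¬x2 ∧ x2 ∧ ¬x3) ∨ (¬x2 ∧ x3) ∨ (¬x2 ∧ x5) ∨ (x3 ∧ x2 ∧ ¬x3) ∨ (x3 ∧ x3) ∨ (x3 ∧ x5)   — distribute ∧ over ∨
≡ (x1 ∧ ¬x4) ∨ ¬x5 ∨ (¬x2 ∧ x5) ∨ x3   — simplify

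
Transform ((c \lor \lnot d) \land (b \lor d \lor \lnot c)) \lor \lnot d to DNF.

((c \lor \lnot d) \land (b \lor d \lor \lnot c)) \lor \lnot d
≡ (c \land b) \lor (c \land d) \lor (c \land \lnot c) \lor (\lnot d \land b) \lor (\lnot d \land d) \lor (\lnot d \land \lnot c) \lor \lnot d   — distribute \land over \lor
≡ (c \land b) \lor (c \land d) \lor \lnot d   — simplify

(c \land b) \lor (c \land d) \lor \lnot d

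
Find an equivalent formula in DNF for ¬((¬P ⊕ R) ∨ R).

P ∧ ¬R

¬((¬P ⊕ R) ∨ R)
⇔ ¬(¬P ∧ ¬R ∨ ¬¬P ∧ R ∨ R)   — expand ⊕
⇔ ¬(¬P ∧ ¬R) ∧ ¬(¬¬P ∧ R) ∧ ¬R   — De Morgan
⇔ (¬¬P ∨ ¬¬R) ∧ ¬(¬¬P ∧ R) ∧ ¬R   — De Morgan
⇔ (P ∨ ¬¬R) ∧ ¬(¬¬P ∧ R) ∧ ¬R   — double negation
⇔ (P ∨ R) ∧ ¬(¬¬P ∧ R) ∧ ¬R   — double negation
⇔ (P ∨ R) ∧ (¬¬¬P ∨ ¬R) ∧ ¬R   — De Morgan
⇔ (P ∨ R) ∧ (¬P ∨ ¬R) ∧ ¬R   — double negation
⇔ P ∧ ¬P ∧ ¬R ∨ P ∧ ¬R ∧ ¬R ∨ R ∧ ¬P ∧ ¬R ∨ R ∧ ¬R ∧ ¬R   — distribute ∧ over ∨
⇔ P ∧ ¬R   — simplify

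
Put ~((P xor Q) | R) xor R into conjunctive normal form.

~((P xor Q) | R) xor R
≡ (~((P xor Q) | R) | R) & ~(~((P xor Q) | R) & R)   (expand xor)
≡ (~(((P | Q) & ~(P & Q)) | R) | R) & ~(~((P xor Q) | R) & R)   (expand xor)
≡ (~(((P | Q) & ~(P & Q)) | R) | R) & ~(~(((P | Q) & ~(P & Q)) | R) & R)   (expand xor)
≡ ((~((P | Q) & ~(P & Q)) & ~R) | R) & ~(~(((P | Q) & ~(P & Q)) | R) & R)   (De Morgan)
≡ (((~(P | Q) | ~~(P & Q)) & ~R) | R) & ~(~(((P | Q) & ~(P & Q)) | R) & R)   (De Morgan)
≡ ((((~P & ~Q) | ~~(P & Q)) & ~R) | R) & ~(~(((P | Q) & ~(P & Q)) | R) & R)   (De Morgan)
≡ ((((~P & ~Q) | (P & Q)) & ~R) | R) & ~(~(((P | Q) & ~(P & Q)) | R) & R)   (double negation)
≡ ((((~P & ~Q) | (P & Q)) & ~R) | R) & (~~(((P | Q) & ~(P & Q)) | R) | ~R)   (De Morgan)
≡ ((((~P & ~Q) | (P & Q)) & ~R) | R) & (((P | Q) & ~(P & Q)) | R | ~R)   (double negation)
≡ ((((~P & ~Q) | (P & Q)) & ~R) | R) & (((P | Q) & (~P | ~Q)) | R | ~R)   (De Morgan)
≡ (~P | P | R) & (~P | Q | R) & (~Q | P | R) & (~Q | Q | R) & (~R | R) & (P | Q | R | ~R) & (~P | ~Q | R | ~R)   (distribute | over &)
≡ (~P | Q | R) & (~Q | P | R)   (simplify)

(~P | Q | R) & (~Q | P | R)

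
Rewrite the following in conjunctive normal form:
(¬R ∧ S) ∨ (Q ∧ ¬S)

(¬R ∨ Q) ∧ (¬R ∨ ¬S) ∧ (S ∨ Q)

(¬R ∧ S) ∨ (Q ∧ ¬S)
⇔ (¬R ∨ Q) ∧ (¬R ∨ ¬S) ∧ (S ∨ Q) ∧ (S ∨ ¬S)
⇔ (¬R ∨ Q) ∧ (¬R ∨ ¬S) ∧ (S ∨ Q)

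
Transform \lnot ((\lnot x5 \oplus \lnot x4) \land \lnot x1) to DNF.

(x5 \land x4) \lor (\lnot x4 \land \lnot x5) \lor x1

\lnot ((\lnot x5 \oplus \lnot x4) \land \lnot x1)
≡ \lnot (((\lnot x5 \land \lnot \lnot x4) \lor (\lnot \lnot x5 \land \lnot x4)) \land \lnot x1)   [expand \oplus]
≡ \lnot ((\lnot x5 \land \lnot \lnot x4) \lor (\lnot \lnot x5 \land \lnot x4)) \lor \lnot \lnot x1   [De Morgan]
≡ (\lnot (\lnot x5 \land \lnot \lnot x4) \land \lnot (\lnot \lnot x5 \land \lnot x4)) \lor \lnot \lnot x1   [De Morgan]
≡ ((\lnot \lnot x5 \lor \lnot \lnot \lnot x4) \land \lnot (\lnot \lnot x5 \land \lnot x4)) \lor \lnot \lnot x1   [De Morgan]
≡ ((x5 \lor \lnot \lnot \lnot x4) \land \lnot (\lnot \lnot x5 \land \lnot x4)) \lor \lnot \lnot x1   [double negation]
≡ ((x5 \lor \lnot x4) \land \lnot (\lnot \lnot x5 \land \lnot x4)) \lor \lnot \lnot x1   [double negation]
≡ ((x5 \lor \lnot x4) \land (\lnot \lnot \lnot x5 \lor \lnot \lnot x4)) \lor \lnot \lnot x1   [De Morgan]
≡ ((x5 \lor \lnot x4) \land (\lnot x5 \lor \lnot \lnot x4)) \lor \lnot \lnot x1   [double negation]
≡ ((x5 \lor \lnot x4) \land (\lnot x5 \lor x4)) \lor \lnot \lnot x1   [double negation]
≡ ((x5 \lor \lnot x4) \land (\lnot x5 \lor x4)) \lor x1   [double negation]
≡ (x5 \land \lnot x5) \lor (x5 \land x4) \lor (\lnot x4 \land \lnot x5) \lor (\lnot x4 \land x4) \lor x1   [distribute \land over \lor]
≡ (x5 \land x4) \lor (\lnot x4 \land \lnot x5) \lor x1   [simplify]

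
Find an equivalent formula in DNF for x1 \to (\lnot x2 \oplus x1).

x1 \to (\lnot x2 \oplus x1)
≡ \lnot x1 \lor (\lnot x2 \oplus x1)   [eliminate \to]
≡ \lnot x1 \lor (\lnot x2 \land \lnot x1) \lor (\lnot \lnot x2 \land x1)   [expand \oplus]
≡ \lnot x1 \lor (\lnot x2 \land \lnot x1) \lor (x2 \land x1)   [double negation]
≡ \lnot x1 \lor (x2 \land x1)   [simplify]

\lnot x1 \lor (x2 \land x1)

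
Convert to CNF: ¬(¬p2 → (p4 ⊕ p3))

¬(¬p2 → (p4 ⊕ p3))
= ¬(¬¬p2 ∨ (p4 ⊕ p3))   [eliminate →]
= ¬(¬¬p2 ∨ ((p4 ∨ p3) ∧ ¬(p4 ∧ p3)))   [expand ⊕]
= ¬¬¬p2 ∧ ¬((p4 ∨ p3) ∧ ¬(p4 ∧ p3))   [De Morgan]
= ¬p2 ∧ ¬((p4 ∨ p3) ∧ ¬(p4 ∧ p3))   [double negation]
= ¬p2 ∧ (¬(p4 ∨ p3) ∨ ¬¬(p4 ∧ p3))   [De Morgan]
= ¬p2 ∧ ((¬p4 ∧ ¬p3) ∨ ¬¬(p4 ∧ p3))   [De Morgan]
= ¬p2 ∧ ((¬p4 ∧ ¬p3) ∨ (p4 ∧ p3))   [double negation]
= ¬p2 ∧ (¬p4 ∨ p4) ∧ (¬p4 ∨ p3) ∧ (¬p3 ∨ p4) ∧ (¬p3 ∨ p3)   [distribute ∨ over ∧]
= ¬p2 ∧ (¬p4 ∨ p3) ∧ (¬p3 ∨ p4)   [simplify]

¬p2 ∧ (¬p4 ∨ p3) ∧ (¬p3 ∨ p4)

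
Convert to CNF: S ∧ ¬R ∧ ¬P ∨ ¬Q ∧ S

S ∧ (¬R ∨ ¬Q) ∧ (¬P ∨ ¬Q)

S ∧ ¬R ∧ ¬P ∨ ¬Q ∧ S
≡ (S ∨ ¬Q) ∧ (S ∨ S) ∧ (¬R ∨ ¬Q) ∧ (¬R ∨ S) ∧ (¬P ∨ ¬Q) ∧ (¬P ∨ S)   — distribute ∨ over ∧
≡ S ∧ (¬R ∨ ¬Q) ∧ (¬P ∨ ¬Q)   — simplify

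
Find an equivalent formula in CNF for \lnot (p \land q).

\lnot p \lor \lnot q

\lnot (p \land q)
≡ \lnot p \lor \lnot q   (De Morgan)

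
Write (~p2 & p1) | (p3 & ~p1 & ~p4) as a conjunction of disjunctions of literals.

(~p2 | p3) & (~p2 | ~p1) & (~p2 | ~p4) & (p1 | p3) & (p1 | ~p4)

(~p2 & p1) | (p3 & ~p1 & ~p4)
⇔ (~p2 | p3) & (~p2 | ~p1) & (~p2 | ~p4) & (p1 | p3) & (p1 | ~p1) & (p1 | ~p4)   — distribute | over &
⇔ (~p2 | p3) & (~p2 | ~p1) & (~p2 | ~p4) & (p1 | p3) & (p1 | ~p4)   — simplify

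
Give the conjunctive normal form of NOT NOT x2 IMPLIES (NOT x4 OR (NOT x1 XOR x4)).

NOT NOT x2 IMPLIES (NOT x4 OR (NOT x1 XOR x4))
≡ NOT NOT NOT x2 OR NOT x4 OR (NOT x1 XOR x4)   (eliminate IMPLIES)
≡ NOT NOT NOT x2 OR NOT x4 OR ((NOT x1 OR x4) AND NOT (NOT x1 AND x4))   (expand XOR)
≡ NOT x2 OR NOT x4 OR ((NOT x1 OR x4) AND NOT (NOT x1 AND x4))   (double negation)
≡ NOT x2 OR NOT x4 OR ((NOT x1 OR x4) AND (NOT NOT x1 OR NOT x4))   (De Morgan)
≡ NOT x2 OR NOT x4 OR ((NOT x1 OR x4) AND (x1 OR NOT x4))   (double negation)
≡ (NOT x2 OR NOT x4 OR NOT x1 OR x4) AND (NOT x2 OR NOT x4 OR x1 OR NOT x4)   (distribute OR over AND)
≡ NOT x2 OR NOT x4 OR x1   (simplify)

NOT x2 OR NOT x4 OR x1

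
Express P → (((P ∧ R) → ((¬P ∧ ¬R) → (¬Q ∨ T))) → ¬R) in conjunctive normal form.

P → (((P ∧ R) → ((¬P ∧ ¬R) → (¬Q ∨ T))) → ¬R)
≡ ¬P ∨ (((P ∧ R) → ((¬P ∧ ¬R) → (¬Q ∨ T))) → ¬R)   — eliminate →
≡ ¬P ∨ ¬((P ∧ R) → ((¬P ∧ ¬R) → (¬Q ∨ T))) ∨ ¬R   — eliminate →
≡ ¬P ∨ ¬(¬(P ∧ R) ∨ ((¬P ∧ ¬R) → (¬Q ∨ T))) ∨ ¬R   — eliminate →
≡ ¬P ∨ ¬(¬(P ∧ R) ∨ ¬(¬P ∧ ¬R) ∨ ¬Q ∨ T) ∨ ¬R   — eliminate →
≡ ¬P ∨ (¬¬(P ∧ R) ∧ ¬¬(¬P ∧ ¬R) ∧ ¬¬Q ∧ ¬T) ∨ ¬R   — De Morgan
≡ ¬P ∨ (P ∧ R ∧ ¬¬(¬P ∧ ¬R) ∧ ¬¬Q ∧ ¬T) ∨ ¬R   — double negation
≡ ¬P ∨ (P ∧ R ∧ ¬P ∧ ¬R ∧ ¬¬Q ∧ ¬T) ∨ ¬R   — double negation
≡ ¬P ∨ (P ∧ R ∧ ¬P ∧ ¬R ∧ Q ∧ ¬T) ∨ ¬R   — double negation
≡ (¬P ∨ P ∨ ¬R) ∧ (¬P ∨ R ∨ ¬R) ∧ (¬P ∨ ¬P ∨ ¬R) ∧ (¬P ∨ ¬R ∨ ¬R) ∧ (¬P ∨ Q ∨ ¬R) ∧ (¬P ∨ ¬T ∨ ¬R)   — distribute ∨ over ∧
≡ ¬P ∨ ¬R   — simplify

¬P ∨ ¬R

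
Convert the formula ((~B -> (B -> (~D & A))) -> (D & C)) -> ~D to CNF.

~D | ~C

((~B -> (B -> (~D & A))) -> (D & C)) -> ~D
≡ ~((~B -> (B -> (~D & A))) -> (D & C)) | ~D   [eliminate ->]
≡ ~(~(~B -> (B -> (~D & A))) | (D & C)) | ~D   [eliminate ->]
≡ ~(~(~~B | (B -> (~D & A))) | (D & C)) | ~D   [eliminate ->]
≡ ~(~(~~B | ~B | (~D & A)) | (D & C)) | ~D   [eliminate ->]
≡ (~~(~~B | ~B | (~D & A)) & ~(D & C)) | ~D   [De Morgan]
≡ ((~~B | ~B | (~D & A)) & ~(D & C)) | ~D   [double negation]
≡ ((B | ~B | (~D & A)) & ~(D & C)) | ~D   [double negation]
≡ ((B | ~B | (~D & A)) & (~D | ~C)) | ~D   [De Morgan]
≡ (B | ~B | ~D | ~D) & (B | ~B | A | ~D) & (~D | ~C | ~D)   [distribute | over &]
≡ ~D | ~C   [simplify]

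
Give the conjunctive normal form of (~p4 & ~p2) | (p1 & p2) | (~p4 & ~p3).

(~p4 & ~p2) | (p1 & p2) | (~p4 & ~p3)
≡ (~p4 | p1 | ~p4) & (~p4 | p1 | ~p3) & (~p4 | p2 | ~p4) & (~p4 | p2 | ~p3) & (~p2 | p1 | ~p4) & (~p2 | p1 | ~p3) & (~p2 | p2 | ~p4) & (~p2 | p2 | ~p3)   — distribute | over &
≡ (~p4 | p1) & (~p4 | p2) & (~p2 | p1 | ~p3)   — simplify

(~p4 | p1) & (~p4 | p2) & (~p2 | p1 | ~p3)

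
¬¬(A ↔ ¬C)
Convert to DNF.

(¬A ∧ C) ∨ (¬C ∧ A)

¬¬(A ↔ ¬C)
≡ ¬¬((A → ¬C) ∧ (¬C → A))   (eliminate ↔)
≡ ¬¬((¬A ∨ ¬C) ∧ (¬C → A))   (eliminate →)
≡ ¬¬((¬A ∨ ¬C) ∧ (¬¬C ∨ A))   (eliminate →)
≡ (¬A ∨ ¬C) ∧ (¬¬C ∨ A)   (double negation)
≡ (¬A ∨ ¬C) ∧ (C ∨ A)   (double negation)
≡ (¬A ∧ C) ∨ (¬A ∧ A) ∨ (¬C ∧ C) ∨ (¬C ∧ A)   (distribute ∧ over ∨)
≡ (¬A ∧ C) ∨ (¬C ∧ A)   (simplify)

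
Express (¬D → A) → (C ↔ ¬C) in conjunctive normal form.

(¬D ∨ ¬C) ∧ (¬D ∨ C) ∧ (¬A ∨ ¬C) ∧ (¬A ∨ C)

(¬D → A) → (C ↔ ¬C)
≡ ¬(¬D → A) ∨ (C ↔ ¬C)   [eliminate →]
≡ ¬(¬¬D ∨ A) ∨ (C ↔ ¬C)   [eliminate →]
≡ ¬(¬¬D ∨ A) ∨ ((C → ¬C) ∧ (¬C → C))   [eliminate ↔]
≡ ¬(¬¬D ∨ A) ∨ ((¬C ∨ ¬C) ∧ (¬C → C))   [eliminate →]
≡ ¬(¬¬D ∨ A) ∨ ((¬C ∨ ¬C) ∧ (¬¬C ∨ C))   [eliminate →]
≡ (¬¬¬D ∧ ¬A) ∨ ((¬C ∨ ¬C) ∧ (¬¬C ∨ C))   [De Morgan]
≡ (¬D ∧ ¬A) ∨ ((¬C ∨ ¬C) ∧ (¬¬C ∨ C))   [double negation]
≡ (¬D ∧ ¬A) ∨ ((¬C ∨ ¬C) ∧ (C ∨ C))   [double negation]
≡ (¬D ∨ ¬C ∨ ¬C) ∧ (¬D ∨ C ∨ C) ∧ (¬A ∨ ¬C ∨ ¬C) ∧ (¬A ∨ C ∨ C)   [distribute ∨ over ∧]
≡ (¬D ∨ ¬C) ∧ (¬D ∨ C) ∧ (¬A ∨ ¬C) ∧ (¬A ∨ C)   [simplify]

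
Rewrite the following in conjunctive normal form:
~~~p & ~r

~p & ~r

~~~p & ~r
⇔ ~p & ~r   (double negation)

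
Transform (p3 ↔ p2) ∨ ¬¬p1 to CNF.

(¬p3 ∨ p2 ∨ p1) ∧ (¬p2 ∨ p3 ∨ p1)

(p3 ↔ p2) ∨ ¬¬p1
⇔ (p3 → p2) ∧ (p2 → p3) ∨ ¬¬p1   — eliminate ↔
⇔ (¬p3 ∨ p2) ∧ (p2 → p3) ∨ ¬¬p1   — eliminate →
⇔ (¬p3 ∨ p2) ∧ (¬p2 ∨ p3) ∨ ¬¬p1   — eliminate →
⇔ (¬p3 ∨ p2) ∧ (¬p2 ∨ p3) ∨ p1   — double negation
⇔ (¬p3 ∨ p2 ∨ p1) ∧ (¬p2 ∨ p3 ∨ p1)   — distribute ∨ over ∧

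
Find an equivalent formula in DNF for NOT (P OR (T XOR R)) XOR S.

(NOT P AND NOT T AND NOT R AND NOT S) OR (NOT P AND R AND T AND NOT S) OR (P AND S) OR (T AND NOT R AND S) OR (NOT T AND R AND S)

NOT (P OR (T XOR R)) XOR S
≡ (NOT (P OR (T XOR R)) AND NOT S) OR (NOT NOT (P OR (T XOR R)) AND S)   (expand XOR)
≡ (NOT (P OR (T AND NOT R) OR (NOT T AND R)) AND NOT S) OR (NOT NOT (P OR (T XOR R)) AND S)   (expand XOR)
≡ (NOT (P OR (T AND NOT R) OR (NOT T AND R)) AND NOT S) OR (NOT NOT (P OR (T AND NOT R) OR (NOT T AND R)) AND S)   (expand XOR)
≡ (NOT P AND NOT (T AND NOT R) AND NOT (NOT T AND R) AND NOT S) OR (NOT NOT (P OR (T AND NOT R) OR (NOT T AND R)) AND S)   (De Morgan)
≡ (NOT P AND (NOT T OR NOT NOT R) AND NOT (NOT T AND R) AND NOT S) OR (NOT NOT (P OR (T AND NOT R) OR (NOT T AND R)) AND S)   (De Morgan)
≡ (NOT P AND (NOT T OR R) AND NOT (NOT T AND R) AND NOT S) OR (NOT NOT (P OR (T AND NOT R) OR (NOT T AND R)) AND S)   (double negation)
≡ (NOT P AND (NOT T OR R) AND (NOT NOT T OR NOT R) AND NOT S) OR (NOT NOT (P OR (T AND NOT R) OR (NOT T AND R)) AND S)   (De Morgan)
≡ (NOT P AND (NOT T OR R) AND (T OR NOT R) AND NOT S) OR (NOT NOT (P OR (T AND NOT R) OR (NOT T AND R)) AND S)   (double negation)
≡ (NOT P AND (NOT T OR R) AND (T OR NOT R) AND NOT S) OR ((P OR (T AND NOT R) OR (NOT T AND R)) AND S)   (double negation)
≡ (NOT P AND NOT T AND T AND NOT S) OR (NOT P AND NOT T AND NOT R AND NOT S) OR (NOT P AND R AND T AND NOT S) OR (NOT P AND R AND NOT R AND NOT S) OR (P AND S) OR (T AND NOT R AND S) OR (NOT T AND R AND S)   (distribute AND over OR)
≡ (NOT P AND NOT T AND NOT R AND NOT S) OR (NOT P AND R AND T AND NOT S) OR (P AND S) OR (T AND NOT R AND S) OR (NOT T AND R AND S)   (simplify)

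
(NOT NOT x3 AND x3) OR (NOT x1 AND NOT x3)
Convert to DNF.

(NOT NOT x3 AND x3) OR (NOT x1 AND NOT x3)
≡ (x3 AND x3) OR (NOT x1 AND NOT x3)   [double negation]
≡ x3 OR (NOT x1 AND NOT x3)   [simplify]

x3 OR (NOT x1 AND NOT x3)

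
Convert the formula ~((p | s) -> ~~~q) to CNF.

(p | s) & q

~((p | s) -> ~~~q)
≡ ~(~(p | s) | ~~~q)   [eliminate ->]
≡ ~~(p | s) & ~~~~q   [De Morgan]
≡ (p | s) & ~~~~q   [double negation]
≡ (p | s) & ~~q   [double negation]
≡ (p | s) & q   [double negation]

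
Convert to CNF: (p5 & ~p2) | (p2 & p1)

(p5 & ~p2) | (p2 & p1)
≡ (p5 | p2) & (p5 | p1) & (~p2 | p2) & (~p2 | p1)   — distribute | over &
≡ (p5 | p2) & (p5 | p1) & (~p2 | p1)   — simplify

(p5 | p2) & (p5 | p1) & (~p2 | p1)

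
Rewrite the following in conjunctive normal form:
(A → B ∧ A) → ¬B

(A ∨ ¬B) ∧ (¬B ∨ ¬A)

(A → B ∧ A) → ¬B
≡ ¬(A → B ∧ A) ∨ ¬B   [eliminate →]
≡ ¬(¬A ∨ B ∧ A) ∨ ¬B   [eliminate →]
≡ ¬¬A ∧ ¬(B ∧ A) ∨ ¬B   [De Morgan]
≡ A ∧ ¬(B ∧ A) ∨ ¬B   [double negation]
≡ A ∧ (¬B ∨ ¬A) ∨ ¬B   [De Morgan]
≡ (A ∨ ¬B) ∧ (¬B ∨ ¬A ∨ ¬B)   [distribute ∨ over ∧]
≡ (A ∨ ¬B) ∧ (¬B ∨ ¬A)   [simplify]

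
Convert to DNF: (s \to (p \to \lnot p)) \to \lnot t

(s \land p) \lor \lnot t

(s \to (p \to \lnot p)) \to \lnot t
= \lnot (s \to (p \to \lnot p)) \lor \lnot t   [eliminate \to]
= \lnot (\lnot s \lor (p \to \lnot p)) \lor \lnot t   [eliminate \to]
= \lnot (\lnot s \lor \lnot p \lor \lnot p) \lor \lnot t   [eliminate \to]
= (\lnot \lnot s \land \lnot \lnot p \land \lnot \lnot p) \lor \lnot t   [De Morgan]
= (s \land \lnot \lnot p \land \lnot \lnot p) \lor \lnot t   [double negation]
= (s \land p \land \lnot \lnot p) \lor \lnot t   [double negation]
= (s \land p \land p) \lor \lnot t   [double negation]
= (s \land p) \lor \lnot t   [simplify]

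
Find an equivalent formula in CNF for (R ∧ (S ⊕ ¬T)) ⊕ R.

R ∧ (¬R ∨ ¬S ∨ ¬T) ∧ (¬R ∨ T ∨ S)

(R ∧ (S ⊕ ¬T)) ⊕ R
≡ ((R ∧ (S ⊕ ¬T)) ∨ R) ∧ ¬(R ∧ (S ⊕ ¬T) ∧ R)   [expand ⊕]
≡ ((R ∧ (S ∨ ¬T) ∧ ¬(S ∧ ¬T)) ∨ R) ∧ ¬(R ∧ (S ⊕ ¬T) ∧ R)   [expand ⊕]
≡ ((R ∧ (S ∨ ¬T) ∧ ¬(S ∧ ¬T)) ∨ R) ∧ ¬(R ∧ (S ∨ ¬T) ∧ ¬(S ∧ ¬T) ∧ R)   [expand ⊕]
≡ ((R ∧ (S ∨ ¬T) ∧ (¬S ∨ ¬¬T)) ∨ R) ∧ ¬(R ∧ (S ∨ ¬T) ∧ ¬(S ∧ ¬T) ∧ R)   [De Morgan]
≡ ((R ∧ (S ∨ ¬T) ∧ (¬S ∨ T)) ∨ R) ∧ ¬(R ∧ (S ∨ ¬T) ∧ ¬(S ∧ ¬T) ∧ R)   [double negation]
≡ ((R ∧ (S ∨ ¬T) ∧ (¬S ∨ T)) ∨ R) ∧ (¬R ∨ ¬(S ∨ ¬T) ∨ ¬¬(S ∧ ¬T) ∨ ¬R)   [De Morgan]
≡ ((R ∧ (S ∨ ¬T) ∧ (¬S ∨ T)) ∨ R) ∧ (¬R ∨ (¬S ∧ ¬¬T) ∨ ¬¬(S ∧ ¬T) ∨ ¬R)   [De Morgan]
≡ ((R ∧ (S ∨ ¬T) ∧ (¬S ∨ T)) ∨ R) ∧ (¬R ∨ (¬S ∧ T) ∨ ¬¬(S ∧ ¬T) ∨ ¬R)   [double negation]
≡ ((R ∧ (S ∨ ¬T) ∧ (¬S ∨ T)) ∨ R) ∧ (¬R ∨ (¬S ∧ T) ∨ (S ∧ ¬T) ∨ ¬R)   [double negation]
≡ (R ∨ R) ∧ (S ∨ ¬T ∨ R) ∧ (¬S ∨ T ∨ R) ∧ (¬R ∨ ¬S ∨ S ∨ ¬R) ∧ (¬R ∨ ¬S ∨ ¬T ∨ ¬R) ∧ (¬R ∨ T ∨ S ∨ ¬R) ∧ (¬R ∨ T ∨ ¬T ∨ ¬R)   [distribute ∨ over ∧]
≡ R ∧ (¬R ∨ ¬S ∨ ¬T) ∧ (¬R ∨ T ∨ S)   [simplify]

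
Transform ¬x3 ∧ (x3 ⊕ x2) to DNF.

¬x3 ∧ (x3 ⊕ x2)
= ¬x3 ∧ ((x3 ∧ ¬x2) ∨ (¬x3 ∧ x2))   (expand ⊕)
= (¬x3 ∧ x3 ∧ ¬x2) ∨ (¬x3 ∧ ¬x3 ∧ x2)   (distribute ∧ over ∨)
= ¬x3 ∧ x2   (simplify)

¬x3 ∧ x2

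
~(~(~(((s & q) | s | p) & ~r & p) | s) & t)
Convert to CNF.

~(~(~(((s & q) | s | p) & ~r & p) | s) & t)
= ~~(~(((s & q) | s | p) & ~r & p) | s) | ~t   [De Morgan]
= ~(((s & q) | s | p) & ~r & p) | s | ~t   [double negation]
= ~((s & q) | s | p) | ~~r | ~p | s | ~t   [De Morgan]
= (~(s & q) & ~s & ~p) | ~~r | ~p | s | ~t   [De Morgan]
= ((~s | ~q) & ~s & ~p) | ~~r | ~p | s | ~t   [De Morgan]
= ((~s | ~q) & ~s & ~p) | r | ~p | s | ~t   [double negation]
= (~s | ~q | r | ~p | s | ~t) & (~s | r | ~p | s | ~t) & (~p | r | ~p | s | ~t)   [distribute | over &]
= ~p | r | s | ~t   [simplify]

~p | r | s | ~t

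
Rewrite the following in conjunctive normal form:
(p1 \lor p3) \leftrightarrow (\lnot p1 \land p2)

(p1 \lor p3) \leftrightarrow (\lnot p1 \land p2)
⇔ ((p1 \lor p3) \to (\lnot p1 \land p2)) \land ((\lnot p1 \land p2) \to (p1 \lor p3))   [eliminate \leftrightarrow]
⇔ (\lnot (p1 \lor p3) \lor (\lnot p1 \land p2)) \land ((\lnot p1 \land p2) \to (p1 \lor p3))   [eliminate \to]
⇔ (\lnot (p1 \lor p3) \lor (\lnot p1 \land p2)) \land (\lnot (\lnot p1 \land p2) \lor p1 \lor p3)   [eliminate \to]
⇔ ((\lnot p1 \land \lnot p3) \lor (\lnot p1 \land p2)) \land (\lnot (\lnot p1 \land p2) \lor p1 \lor p3)   [De Morgan]
⇔ ((\lnot p1 \land \lnot p3) \lor (\lnot p1 \land p2)) \land (\lnot \lnot p1 \lor \lnot p2 \lor p1 \lor p3)   [De Morgan]
⇔ ((\lnot p1 \land \lnot p3) \lor (\lnot p1 \land p2)) \land (p1 \lor \lnot p2 \lor p1 \lor p3)   [double negation]
⇔ (\lnot p1 \lor \lnot p1) \land (\lnot p1 \lor p2) \land (\lnot p3 \lor \lnot p1) \land (\lnot p3 \lor p2) \land (p1 \lor \lnot p2 \lor p1 \lor p3)   [distribute \lor over \land]
⇔ \lnot p1 \land (\lnot p3 \lor p2) \land (p1 \lor \lnot p2 \lor p3)   [simplify]

\lnot p1 \land (\lnot p3 \lor p2) \land (p1 \lor \lnot p2 \lor p3)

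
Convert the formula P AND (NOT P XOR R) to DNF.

P AND R

P AND (NOT P XOR R)
≡ P AND ((NOT P AND NOT R) OR (NOT NOT P AND R))   [expand XOR]
≡ P AND ((NOT P AND NOT R) OR (P AND R))   [double negation]
≡ (P AND NOT P AND NOT R) OR (P AND P AND R)   [distribute AND over OR]
≡ P AND R   [simplify]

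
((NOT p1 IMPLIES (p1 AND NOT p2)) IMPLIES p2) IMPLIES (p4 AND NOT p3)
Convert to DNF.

((NOT p1 IMPLIES (p1 AND NOT p2)) IMPLIES p2) IMPLIES (p4 AND NOT p3)
= NOT ((NOT p1 IMPLIES (p1 AND NOT p2)) IMPLIES p2) OR (p4 AND NOT p3)   (eliminate IMPLIES)
= NOT (NOT (NOT p1 IMPLIES (p1 AND NOT p2)) OR p2) OR (p4 AND NOT p3)   (eliminate IMPLIES)
= NOT (NOT (NOT NOT p1 OR (p1 AND NOT p2)) OR p2) OR (p4 AND NOT p3)   (eliminate IMPLIES)
= (NOT NOT (NOT NOT p1 OR (p1 AND NOT p2)) AND NOT p2) OR (p4 AND NOT p3)   (De Morgan)
= ((NOT NOT p1 OR (p1 AND NOT p2)) AND NOT p2) OR (p4 AND NOT p3)   (double negation)
= ((p1 OR (p1 AND NOT p2)) AND NOT p2) OR (p4 AND NOT p3)   (double negation)
= (p1 AND NOT p2) OR (p1 AND NOT p2 AND NOT p2) OR (p4 AND NOT p3)   (distribute AND over OR)
= (p1 AND NOT p2) OR (p4 AND NOT p3)   (simplify)

(p1 AND NOT p2) OR (p4 AND NOT p3)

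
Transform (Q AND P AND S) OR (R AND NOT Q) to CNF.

(Q OR R) AND (P OR R) AND (P OR NOT Q) AND (S OR R) AND (S OR NOT Q)

(Q AND P AND S) OR (R AND NOT Q)
≡ (Q OR R) AND (Q OR NOT Q) AND (P OR R) AND (P OR NOT Q) AND (S OR R) AND (S OR NOT Q)   (distribute OR over AND)
≡ (Q OR R) AND (P OR R) AND (P OR NOT Q) AND (S OR R) AND (S OR NOT Q)   (simplify)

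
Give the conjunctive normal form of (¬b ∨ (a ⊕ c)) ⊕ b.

(¬b ∨ (a ⊕ c)) ⊕ b
≡ (¬b ∨ (a ⊕ c) ∨ b) ∧ ¬((¬b ∨ (a ⊕ c)) ∧ b)   (expand ⊕)
≡ (¬b ∨ ((a ∨ c) ∧ ¬(a ∧ c)) ∨ b) ∧ ¬((¬b ∨ (a ⊕ c)) ∧ b)   (expand ⊕)
≡ (¬b ∨ ((a ∨ c) ∧ ¬(a ∧ c)) ∨ b) ∧ ¬((¬b ∨ ((a ∨ c) ∧ ¬(a ∧ c))) ∧ b)   (expand ⊕)
≡ (¬b ∨ ((a ∨ c) ∧ (¬a ∨ ¬c)) ∨ b) ∧ ¬((¬b ∨ ((a ∨ c) ∧ ¬(a ∧ c))) ∧ b)   (De Morgan)
≡ (¬b ∨ ((a ∨ c) ∧ (¬a ∨ ¬c)) ∨ b) ∧ (¬(¬b ∨ ((a ∨ c) ∧ ¬(a ∧ c))) ∨ ¬b)   (De Morgan)
≡ (¬b ∨ ((a ∨ c) ∧ (¬a ∨ ¬c)) ∨ b) ∧ ((¬¬b ∧ ¬((a ∨ c) ∧ ¬(a ∧ c))) ∨ ¬b)   (De Morgan)
≡ (¬b ∨ ((a ∨ c) ∧ (¬a ∨ ¬c)) ∨ b) ∧ ((b ∧ ¬((a ∨ c) ∧ ¬(a ∧ c))) ∨ ¬b)   (double negation)
≡ (¬b ∨ ((a ∨ c) ∧ (¬a ∨ ¬c)) ∨ b) ∧ ((b ∧ (¬(a ∨ c) ∨ ¬¬(a ∧ c))) ∨ ¬b)   (De Morgan)
≡ (¬b ∨ ((a ∨ c) ∧ (¬a ∨ ¬c)) ∨ b) ∧ ((b ∧ ((¬a ∧ ¬c) ∨ ¬¬(a ∧ c))) ∨ ¬b)   (De Morgan)
≡ (¬b ∨ ((a ∨ c) ∧ (¬a ∨ ¬c)) ∨ b) ∧ ((b ∧ ((¬a ∧ ¬c) ∨ (a ∧ c))) ∨ ¬b)   (double negation)
≡ (¬b ∨ a ∨ c ∨ b) ∧ (¬b ∨ ¬a ∨ ¬c ∨ b) ∧ (b ∨ ¬b) ∧ (¬a ∨ a ∨ ¬b) ∧ (¬a ∨ c ∨ ¬b) ∧ (¬c ∨ a ∨ ¬b) ∧ (¬c ∨ c ∨ ¬b)   (distribute ∨ over ∧)
≡ (¬a ∨ c ∨ ¬b) ∧ (¬c ∨ a ∨ ¬b)   (simplify)

(¬a ∨ c ∨ ¬b) ∧ (¬c ∨ a ∨ ¬b)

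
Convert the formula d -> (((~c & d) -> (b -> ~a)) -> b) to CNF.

~d | b

d -> (((~c & d) -> (b -> ~a)) -> b)
⇔ ~d | (((~c & d) -> (b -> ~a)) -> b)   [eliminate ->]
⇔ ~d | ~((~c & d) -> (b -> ~a)) | b   [eliminate ->]
⇔ ~d | ~(~(~c & d) | (b -> ~a)) | b   [eliminate ->]
⇔ ~d | ~(~(~c & d) | ~b | ~a) | b   [eliminate ->]
⇔ ~d | (~~(~c & d) & ~~b & ~~a) | b   [De Morgan]
⇔ ~d | (~c & d & ~~b & ~~a) | b   [double negation]
⇔ ~d | (~c & d & b & ~~a) | b   [double negation]
⇔ ~d | (~c & d & b & a) | b   [double negation]
⇔ (~d | ~c | b) & (~d | d | b) & (~d | b | b) & (~d | a | b)   [distribute | over &]
⇔ ~d | b   [simplify]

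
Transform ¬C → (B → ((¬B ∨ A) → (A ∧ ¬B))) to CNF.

C ∨ ¬B ∨ ¬A

¬C → (B → ((¬B ∨ A) → (A ∧ ¬B)))
= ¬¬C ∨ (B → ((¬B ∨ A) → (A ∧ ¬B)))   [eliminate →]
= ¬¬C ∨ ¬B ∨ ((¬B ∨ A) → (A ∧ ¬B))   [eliminate →]
= ¬¬C ∨ ¬B ∨ ¬(¬B ∨ A) ∨ (A ∧ ¬B)   [eliminate →]
= C ∨ ¬B ∨ ¬(¬B ∨ A) ∨ (A ∧ ¬B)   [double negation]
= C ∨ ¬B ∨ (¬¬B ∧ ¬A) ∨ (A ∧ ¬B)   [De Morgan]
= C ∨ ¬B ∨ (B ∧ ¬A) ∨ (A ∧ ¬B)   [double negation]
= (C ∨ ¬B ∨ B ∨ A) ∧ (C ∨ ¬B ∨ B ∨ ¬B) ∧ (C ∨ ¬B ∨ ¬A ∨ A) ∧ (C ∨ ¬B ∨ ¬A ∨ ¬B)   [distribute ∨ over ∧]
= C ∨ ¬B ∨ ¬A   [simplify]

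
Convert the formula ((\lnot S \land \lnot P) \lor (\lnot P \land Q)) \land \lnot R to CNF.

(\lnot S \lor Q) \land \lnot P \land \lnot R

((\lnot S \land \lnot P) \lor (\lnot P \land Q)) \land \lnot R
≡ (\lnot S \lor \lnot P) \land (\lnot S \lor Q) \land (\lnot P \lor \lnot P) \land (\lnot P \lor Q) \land \lnot R   (distribute \lor over \land)
≡ (\lnot S \lor Q) \land \lnot P \land \lnot R   (simplify)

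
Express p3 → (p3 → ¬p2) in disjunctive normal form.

¬p3 ∨ ¬p2

p3 → (p3 → ¬p2)
= ¬p3 ∨ (p3 → ¬p2)   [eliminate →]
= ¬p3 ∨ ¬p3 ∨ ¬p2   [eliminate →]
= ¬p3 ∨ ¬p2   [simplify]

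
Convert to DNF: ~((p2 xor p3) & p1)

~((p2 xor p3) & p1)
≡ ~(((p2 & ~p3) | (~p2 & p3)) & p1)   (expand xor)
≡ ~((p2 & ~p3) | (~p2 & p3)) | ~p1   (De Morgan)
≡ (~(p2 & ~p3) & ~(~p2 & p3)) | ~p1   (De Morgan)
≡ ((~p2 | ~~p3) & ~(~p2 & p3)) | ~p1   (De Morgan)
≡ ((~p2 | p3) & ~(~p2 & p3)) | ~p1   (double negation)
≡ ((~p2 | p3) & (~~p2 | ~p3)) | ~p1   (De Morgan)
≡ ((~p2 | p3) & (p2 | ~p3)) | ~p1   (double negation)
≡ (~p2 & p2) | (~p2 & ~p3) | (p3 & p2) | (p3 & ~p3) | ~p1   (distribute & over |)
≡ (~p2 & ~p3) | (p3 & p2) | ~p1   (simplify)

(~p2 & ~p3) | (p3 & p2) | ~p1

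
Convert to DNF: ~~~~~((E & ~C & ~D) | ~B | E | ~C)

~~~~~((E & ~C & ~D) | ~B | E | ~C)
≡ ~~~((E & ~C & ~D) | ~B | E | ~C)   [double negation]
≡ ~((E & ~C & ~D) | ~B | E | ~C)   [double negation]
≡ ~(E & ~C & ~D) & ~~B & ~E & ~~C   [De Morgan]
≡ (~E | ~~C | ~~D) & ~~B & ~E & ~~C   [De Morgan]
≡ (~E | C | ~~D) & ~~B & ~E & ~~C   [double negation]
≡ (~E | C | D) & ~~B & ~E & ~~C   [double negation]
≡ (~E | C | D) & B & ~E & ~~C   [double negation]
≡ (~E | C | D) & B & ~E & C   [double negation]
≡ (~E & B & ~E & C) | (C & B & ~E & C) | (D & B & ~E & C)   [distribute & over |]
≡ ~E & B & C   [simplify]

~E & B & C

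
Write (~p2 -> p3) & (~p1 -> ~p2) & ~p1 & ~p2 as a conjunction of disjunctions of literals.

(p2 | p3) & ~p1 & ~p2

(~p2 -> p3) & (~p1 -> ~p2) & ~p1 & ~p2
≡ (~~p2 | p3) & (~p1 -> ~p2) & ~p1 & ~p2   [eliminate ->]
≡ (~~p2 | p3) & (~~p1 | ~p2) & ~p1 & ~p2   [eliminate ->]
≡ (p2 | p3) & (~~p1 | ~p2) & ~p1 & ~p2   [double negation]
≡ (p2 | p3) & (p1 | ~p2) & ~p1 & ~p2   [double negation]
≡ (p2 | p3) & ~p1 & ~p2   [simplify]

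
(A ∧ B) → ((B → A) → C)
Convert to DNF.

¬A ∨ ¬B ∨ C

(A ∧ B) → ((B → A) → C)
≡ ¬(A ∧ B) ∨ ((B → A) → C)
≡ ¬(A ∧ B) ∨ ¬(B → A) ∨ C
≡ ¬(A ∧ B) ∨ ¬(¬B ∨ A) ∨ C
≡ ¬A ∨ ¬B ∨ ¬(¬B ∨ A) ∨ C
≡ ¬A ∨ ¬B ∨ (¬¬B ∧ ¬A) ∨ C
≡ ¬A ∨ ¬B ∨ (B ∧ ¬A) ∨ C
≡ ¬A ∨ ¬B ∨ C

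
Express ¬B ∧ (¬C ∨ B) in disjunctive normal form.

¬B ∧ ¬C

¬B ∧ (¬C ∨ B)
≡ (¬B ∧ ¬C) ∨ (¬B ∧ B)
≡ ¬B ∧ ¬C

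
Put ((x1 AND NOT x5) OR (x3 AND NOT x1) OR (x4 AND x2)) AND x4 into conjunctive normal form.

(x1 OR x3 OR x2) AND (NOT x5 OR x3 OR x2) AND (NOT x5 OR NOT x1 OR x2) AND x4

((x1 AND NOT x5) OR (x3 AND NOT x1) OR (x4 AND x2)) AND x4
≡ (x1 OR x3 OR x4) AND (x1 OR x3 OR x2) AND (x1 OR NOT x1 OR x4) AND (x1 OR NOT x1 OR x2) AND (NOT x5 OR x3 OR x4) AND (NOT x5 OR x3 OR x2) AND (NOT x5 OR NOT x1 OR x4) AND (NOT x5 OR NOT x1 OR x2) AND x4   (distribute OR over AND)
≡ (x1 OR x3 OR x2) AND (NOT x5 OR x3 OR x2) AND (NOT x5 OR NOT x1 OR x2) AND x4   (simplify)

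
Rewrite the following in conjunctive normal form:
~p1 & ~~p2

~p1 & ~~p2
≡ ~p1 & p2   [double negation]

~p1 & p2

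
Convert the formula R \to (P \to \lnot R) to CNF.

\lnot R \lor \lnot P

R \to (P \to \lnot R)
≡ \lnot R \lor (P \to \lnot R)
≡ \lnot R \lor \lnot P \lor \lnot R
≡ \lnot R \lor \lnot P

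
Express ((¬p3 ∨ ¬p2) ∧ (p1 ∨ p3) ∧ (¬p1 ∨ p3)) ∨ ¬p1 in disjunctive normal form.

(¬p2 ∧ p3) ∨ ¬p1

((¬p3 ∨ ¬p2) ∧ (p1 ∨ p3) ∧ (¬p1 ∨ p3)) ∨ ¬p1
≡ (¬p3 ∧ p1 ∧ ¬p1) ∨ (¬p3 ∧ p1 ∧ p3) ∨ (¬p3 ∧ p3 ∧ ¬p1) ∨ (¬p3 ∧ p3 ∧ p3) ∨ (¬p2 ∧ p1 ∧ ¬p1) ∨ (¬p2 ∧ p1 ∧ p3) ∨ (¬p2 ∧ p3 ∧ ¬p1) ∨ (¬p2 ∧ p3 ∧ p3) ∨ ¬p1   [distribute ∧ over ∨]
≡ (¬p2 ∧ p3) ∨ ¬p1   [simplify]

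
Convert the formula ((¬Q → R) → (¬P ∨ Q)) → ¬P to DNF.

((¬Q → R) → (¬P ∨ Q)) → ¬P
⇔ ¬((¬Q → R) → (¬P ∨ Q)) ∨ ¬P   (eliminate →)
⇔ ¬(¬(¬Q → R) ∨ ¬P ∨ Q) ∨ ¬P   (eliminate →)
⇔ ¬(¬(¬¬Q ∨ R) ∨ ¬P ∨ Q) ∨ ¬P   (eliminate →)
⇔ (¬¬(¬¬Q ∨ R) ∧ ¬¬P ∧ ¬Q) ∨ ¬P   (De Morgan)
⇔ ((¬¬Q ∨ R) ∧ ¬¬P ∧ ¬Q) ∨ ¬P   (double negation)
⇔ ((Q ∨ R) ∧ ¬¬P ∧ ¬Q) ∨ ¬P   (double negation)
⇔ ((Q ∨ R) ∧ P ∧ ¬Q) ∨ ¬P   (double negation)
⇔ (Q ∧ P ∧ ¬Q) ∨ (R ∧ P ∧ ¬Q) ∨ ¬P   (distribute ∧ over ∨)
⇔ (R ∧ P ∧ ¬Q) ∨ ¬P   (simplify)

(R ∧ P ∧ ¬Q) ∨ ¬P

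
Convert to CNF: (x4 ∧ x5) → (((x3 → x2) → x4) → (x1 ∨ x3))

(x4 ∧ x5) → (((x3 → x2) → x4) → (x1 ∨ x3))
≡ ¬(x4 ∧ x5) ∨ (((x3 → x2) → x4) → (x1 ∨ x3))   [eliminate →]
≡ ¬(x4 ∧ x5) ∨ ¬((x3 → x2) → x4) ∨ x1 ∨ x3   [eliminate →]
≡ ¬(x4 ∧ x5) ∨ ¬(¬(x3 → x2) ∨ x4) ∨ x1 ∨ x3   [eliminate →]
≡ ¬(x4 ∧ x5) ∨ ¬(¬(¬x3 ∨ x2) ∨ x4) ∨ x1 ∨ x3   [eliminate →]
≡ ¬x4 ∨ ¬x5 ∨ ¬(¬(¬x3 ∨ x2) ∨ x4) ∨ x1 ∨ x3   [De Morgan]
≡ ¬x4 ∨ ¬x5 ∨ (¬¬(¬x3 ∨ x2) ∧ ¬x4) ∨ x1 ∨ x3   [De Morgan]
≡ ¬x4 ∨ ¬x5 ∨ ((¬x3 ∨ x2) ∧ ¬x4) ∨ x1 ∨ x3   [double negation]
≡ (¬x4 ∨ ¬x5 ∨ ¬x3 ∨ x2 ∨ x1 ∨ x3) ∧ (¬x4 ∨ ¬x5 ∨ ¬x4 ∨ x1 ∨ x3)   [distribute ∨ over ∧]
≡ ¬x4 ∨ ¬x5 ∨ x1 ∨ x3   [simplify]

¬x4 ∨ ¬x5 ∨ x1 ∨ x3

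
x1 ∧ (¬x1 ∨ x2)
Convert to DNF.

x1 ∧ x2

x1 ∧ (¬x1 ∨ x2)
= x1 ∧ ¬x1 ∨ x1 ∧ x2   [distribute ∧ over ∨]
= x1 ∧ x2   [simplify]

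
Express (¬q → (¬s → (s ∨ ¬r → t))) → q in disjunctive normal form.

(¬q → (¬s → (s ∨ ¬r → t))) → q
≡ ¬(¬q → (¬s → (s ∨ ¬r → t))) ∨ q   [eliminate →]
≡ ¬(¬¬q ∨ (¬s → (s ∨ ¬r → t))) ∨ q   [eliminate →]
≡ ¬(¬¬q ∨ ¬¬s ∨ (s ∨ ¬r → t)) ∨ q   [eliminate →]
≡ ¬(¬¬q ∨ ¬¬s ∨ ¬(s ∨ ¬r) ∨ t) ∨ q   [eliminate →]
≡ ¬¬¬q ∧ ¬¬¬s ∧ ¬¬(s ∨ ¬r) ∧ ¬t ∨ q   [De Morgan]
≡ ¬q ∧ ¬¬¬s ∧ ¬¬(s ∨ ¬r) ∧ ¬t ∨ q   [double negation]
≡ ¬q ∧ ¬s ∧ ¬¬(s ∨ ¬r) ∧ ¬t ∨ q   [double negation]
≡ ¬q ∧ ¬s ∧ (s ∨ ¬r) ∧ ¬t ∨ q   [double negation]
≡ ¬q ∧ ¬s ∧ s ∧ ¬t ∨ ¬q ∧ ¬s ∧ ¬r ∧ ¬t ∨ q   [distribute ∧ over ∨]
≡ ¬q ∧ ¬s ∧ ¬r ∧ ¬t ∨ q   [simplify]

¬q ∧ ¬s ∧ ¬r ∧ ¬t ∨ q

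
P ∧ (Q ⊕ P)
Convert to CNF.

P ∧ (Q ⊕ P)
≡ P ∧ (Q ∨ P) ∧ ¬(Q ∧ P)   [expand ⊕]
≡ P ∧ (Q ∨ P) ∧ (¬Q ∨ ¬P)   [De Morgan]
≡ P ∧ (¬Q ∨ ¬P)   [simplify]

P ∧ (¬Q ∨ ¬P)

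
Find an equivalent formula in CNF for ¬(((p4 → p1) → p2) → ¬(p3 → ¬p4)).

(p4 ∨ p2) ∧ (¬p1 ∨ p2) ∧ (¬p3 ∨ ¬p4)

¬(((p4 → p1) → p2) → ¬(p3 → ¬p4))
= ¬(¬((p4 → p1) → p2) ∨ ¬(p3 → ¬p4))   [eliminate →]
= ¬(¬(¬(p4 → p1) ∨ p2) ∨ ¬(p3 → ¬p4))   [eliminate →]
= ¬(¬(¬(¬p4 ∨ p1) ∨ p2) ∨ ¬(p3 → ¬p4))   [eliminate →]
= ¬(¬(¬(¬p4 ∨ p1) ∨ p2) ∨ ¬(¬p3 ∨ ¬p4))   [eliminate →]
= ¬¬(¬(¬p4 ∨ p1) ∨ p2) ∧ ¬¬(¬p3 ∨ ¬p4)   [De Morgan]
= (¬(¬p4 ∨ p1) ∨ p2) ∧ ¬¬(¬p3 ∨ ¬p4)   [double negation]
= ((¬¬p4 ∧ ¬p1) ∨ p2) ∧ ¬¬(¬p3 ∨ ¬p4)   [De Morgan]
= ((p4 ∧ ¬p1) ∨ p2) ∧ ¬¬(¬p3 ∨ ¬p4)   [double negation]
= ((p4 ∧ ¬p1) ∨ p2) ∧ (¬p3 ∨ ¬p4)   [double negation]
= (p4 ∨ p2) ∧ (¬p1 ∨ p2) ∧ (¬p3 ∨ ¬p4)   [distribute ∨ over ∧]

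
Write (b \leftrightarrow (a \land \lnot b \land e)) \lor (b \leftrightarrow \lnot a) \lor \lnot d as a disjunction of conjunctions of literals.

(\lnot b \land \lnot a) \lor (\lnot b \land \lnot e) \lor (\lnot b \land a) \lor (\lnot a \land b) \lor \lnot d

(b \leftrightarrow (a \land \lnot b \land e)) \lor (b \leftrightarrow \lnot a) \lor \lnot d
≡ ((b \to (a \land \lnot b \land e)) \land ((a \land \lnot b \land e) \to b)) \lor (b \leftrightarrow \lnot a) \lor \lnot d   — eliminate \leftrightarrow
≡ ((\lnot b \lor (a \land \lnot b \land e)) \land ((a \land \lnot b \land e) \to b)) \lor (b \leftrightarrow \lnot a) \lor \lnot d   — eliminate \to
≡ ((\lnot b \lor (a \land \lnot b \land e)) \land (\lnot (a \land \lnot b \land e) \lor b)) \lor (b \leftrightarrow \lnot a) \lor \lnot d   — eliminate \to
≡ ((\lnot b \lor (a \land \lnot b \land e)) \land (\lnot (a \land \lnot b \land e) \lor b)) \lor ((b \to \lnot a) \land (\lnot a \to b)) \lor \lnot d   — eliminate \leftrightarrow
≡ ((\lnot b \lor (a \land \lnot b \land e)) \land (\lnot (a \land \lnot b \land e) \lor b)) \lor ((\lnot b \lor \lnot a) \land (\lnot a \to b)) \lor \lnot d   — eliminate \to
≡ ((\lnot b \lor (a \land \lnot b \land e)) \land (\lnot (a \land \lnot b \land e) \lor b)) \lor ((\lnot b \lor \lnot a) \land (\lnot \lnot a \lor b)) \lor \lnot d   — eliminate \to
≡ ((\lnot b \lor (a \land \lnot b \land e)) \land (\lnot a \lor \lnot \lnot b \lor \lnot e \lor b)) \lor ((\lnot b \lor \lnot a) \land (\lnot \lnot a \lor b)) \lor \lnot d   — De Morgan
≡ ((\lnot b \lor (a \land \lnot b \land e)) \land (\lnot a \lor b \lor \lnot e \lor b)) \lor ((\lnot b \lor \lnot a) \land (\lnot \lnot a \lor b)) \lor \lnot d   — double negation
≡ ((\lnot b \lor (a \land \lnot b \land e)) \land (\lnot a \lor b \lor \lnot e \lor b)) \lor ((\lnot b \lor \lnot a) \land (a \lor b)) \lor \lnot d   — double negation
≡ (\lnot b \land \lnot a) \lor (\lnot b \land b) \lor (\lnot b \land \lnot e) \lor (\lnot b \land b) \lor (a \land \lnot b \land e \land \lnot a) \lor (a \land \lnot b \land e \land b) \lor (a \land \lnot b \land e \land \lnot e) \lor (a \land \lnot b \land e \land b) \lor (\lnot b \land a) \lor (\lnot b \land b) \lor (\lnot a \land a) \lor (\lnot a \land b) \lor \lnot d   — distribute \land over \lor
≡ (\lnot b \land \lnot a) \lor (\lnot b \land \lnot e) \lor (\lnot b \land a) \lor (\lnot a \land b) \lor \lnot d   — simplify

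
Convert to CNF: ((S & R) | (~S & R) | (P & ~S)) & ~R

(R | ~S) & (R | P) & ~R

((S & R) | (~S & R) | (P & ~S)) & ~R
≡ (S | ~S | P) & (S | ~S | ~S) & (S | R | P) & (S | R | ~S) & (R | ~S | P) & (R | ~S | ~S) & (R | R | P) & (R | R | ~S) & ~R   (distribute | over &)
≡ (R | ~S) & (R | P) & ~R   (simplify)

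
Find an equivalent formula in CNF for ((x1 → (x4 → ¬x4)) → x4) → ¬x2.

¬x4 ∨ ¬x2

((x1 → (x4 → ¬x4)) → x4) → ¬x2
≡ ¬((x1 → (x4 → ¬x4)) → x4) ∨ ¬x2
≡ ¬(¬(x1 → (x4 → ¬x4)) ∨ x4) ∨ ¬x2
≡ ¬(¬(¬x1 ∨ (x4 → ¬x4)) ∨ x4) ∨ ¬x2
≡ ¬(¬(¬x1 ∨ ¬x4 ∨ ¬x4) ∨ x4) ∨ ¬x2
≡ (¬¬(¬x1 ∨ ¬x4 ∨ ¬x4) ∧ ¬x4) ∨ ¬x2
≡ ((¬x1 ∨ ¬x4 ∨ ¬x4) ∧ ¬x4) ∨ ¬x2
≡ (¬x1 ∨ ¬x4 ∨ ¬x4 ∨ ¬x2) ∧ (¬x4 ∨ ¬x2)
≡ ¬x4 ∨ ¬x2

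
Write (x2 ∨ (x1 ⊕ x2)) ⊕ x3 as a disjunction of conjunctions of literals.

(x2 ∧ ¬x3) ∨ (x1 ∧ ¬x2 ∧ ¬x3) ∨ (¬x2 ∧ ¬x1 ∧ x3)

(x2 ∨ (x1 ⊕ x2)) ⊕ x3
= ((x2 ∨ (x1 ⊕ x2)) ∧ ¬x3) ∨ (¬(x2 ∨ (x1 ⊕ x2)) ∧ x3)
= ((x2 ∨ (x1 ∧ ¬x2) ∨ (¬x1 ∧ x2)) ∧ ¬x3) ∨ (¬(x2 ∨ (x1 ⊕ x2)) ∧ x3)
= ((x2 ∨ (x1 ∧ ¬x2) ∨ (¬x1 ∧ x2)) ∧ ¬x3) ∨ (¬(x2 ∨ (x1 ∧ ¬x2) ∨ (¬x1 ∧ x2)) ∧ x3)
= ((x2 ∨ (x1 ∧ ¬x2) ∨ (¬x1 ∧ x2)) ∧ ¬x3) ∨ (¬x2 ∧ ¬(x1 ∧ ¬x2) ∧ ¬(¬x1 ∧ x2) ∧ x3)
= ((x2 ∨ (x1 ∧ ¬x2) ∨ (¬x1 ∧ x2)) ∧ ¬x3) ∨ (¬x2 ∧ (¬x1 ∨ ¬¬x2) ∧ ¬(¬x1 ∧ x2) ∧ x3)
= ((x2 ∨ (x1 ∧ ¬x2) ∨ (¬x1 ∧ x2)) ∧ ¬x3) ∨ (¬x2 ∧ (¬x1 ∨ x2) ∧ ¬(¬x1 ∧ x2) ∧ x3)
= ((x2 ∨ (x1 ∧ ¬x2) ∨ (¬x1 ∧ x2)) ∧ ¬x3) ∨ (¬x2 ∧ (¬x1 ∨ x2) ∧ (¬¬x1 ∨ ¬x2) ∧ x3)
= ((x2 ∨ (x1 ∧ ¬x2) ∨ (¬x1 ∧ x2)) ∧ ¬x3) ∨ (¬x2 ∧ (¬x1 ∨ x2) ∧ (x1 ∨ ¬x2) ∧ x3)
= (x2 ∧ ¬x3) ∨ (x1 ∧ ¬x2 ∧ ¬x3) ∨ (¬x1 ∧ x2 ∧ ¬x3) ∨ (¬x2 ∧ ¬x1 ∧ x1 ∧ x3) ∨ (¬x2 ∧ ¬x1 ∧ ¬x2 ∧ x3) ∨ (¬x2 ∧ x2 ∧ x1 ∧ x3) ∨ (¬x2 ∧ x2 ∧ ¬x2 ∧ x3)
= (x2 ∧ ¬x3) ∨ (x1 ∧ ¬x2 ∧ ¬x3) ∨ (¬x2 ∧ ¬x1 ∧ x3)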